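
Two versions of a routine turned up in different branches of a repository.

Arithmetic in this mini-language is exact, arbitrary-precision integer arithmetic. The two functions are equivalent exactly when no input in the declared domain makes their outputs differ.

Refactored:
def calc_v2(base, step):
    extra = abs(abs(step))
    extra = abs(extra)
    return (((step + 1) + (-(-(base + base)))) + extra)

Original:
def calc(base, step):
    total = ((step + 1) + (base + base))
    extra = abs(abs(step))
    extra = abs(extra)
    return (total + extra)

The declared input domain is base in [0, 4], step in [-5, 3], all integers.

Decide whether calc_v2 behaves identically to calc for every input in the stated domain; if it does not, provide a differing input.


Behavior is preserved: although local variable names differ, plus statement counts differ, the outputs never diverge.
As a probe, take base=0, step=-4: calc runs total=-3, then extra=4, then extra=4, then returns 1; calc_v2 runs extra=4, then extra=4, then returns 1; both end at 1.
Checked all 45 inputs in the declared domain: the outputs agree on every one.
verdict: equivalent


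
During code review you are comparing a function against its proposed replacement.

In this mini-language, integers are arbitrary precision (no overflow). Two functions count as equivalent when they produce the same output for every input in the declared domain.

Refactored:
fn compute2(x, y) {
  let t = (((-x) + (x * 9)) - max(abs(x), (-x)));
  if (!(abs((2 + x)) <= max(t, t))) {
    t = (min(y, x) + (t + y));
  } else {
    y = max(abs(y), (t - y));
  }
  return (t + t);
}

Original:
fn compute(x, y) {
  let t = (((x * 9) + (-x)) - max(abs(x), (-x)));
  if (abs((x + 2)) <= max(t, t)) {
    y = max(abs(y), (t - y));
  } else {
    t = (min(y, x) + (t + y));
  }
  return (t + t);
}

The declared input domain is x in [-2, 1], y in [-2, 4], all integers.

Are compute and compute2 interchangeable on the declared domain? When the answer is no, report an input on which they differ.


The two are interchangeable: boolean connective usage differs, and every declared input agrees.
One worked example (x=0, y=4) — compute: t := 0 | (abs((x + 2)) <= max(t, t)): false | t := 4 | result 8; compute2: t := 0 | (!(abs((2 + x)) <= max(t, t))): true | t := 4 | result 8; agreement on 8.
Checked all 28 inputs in the declared domain: the outputs agree on every one.
verdict: equivalent


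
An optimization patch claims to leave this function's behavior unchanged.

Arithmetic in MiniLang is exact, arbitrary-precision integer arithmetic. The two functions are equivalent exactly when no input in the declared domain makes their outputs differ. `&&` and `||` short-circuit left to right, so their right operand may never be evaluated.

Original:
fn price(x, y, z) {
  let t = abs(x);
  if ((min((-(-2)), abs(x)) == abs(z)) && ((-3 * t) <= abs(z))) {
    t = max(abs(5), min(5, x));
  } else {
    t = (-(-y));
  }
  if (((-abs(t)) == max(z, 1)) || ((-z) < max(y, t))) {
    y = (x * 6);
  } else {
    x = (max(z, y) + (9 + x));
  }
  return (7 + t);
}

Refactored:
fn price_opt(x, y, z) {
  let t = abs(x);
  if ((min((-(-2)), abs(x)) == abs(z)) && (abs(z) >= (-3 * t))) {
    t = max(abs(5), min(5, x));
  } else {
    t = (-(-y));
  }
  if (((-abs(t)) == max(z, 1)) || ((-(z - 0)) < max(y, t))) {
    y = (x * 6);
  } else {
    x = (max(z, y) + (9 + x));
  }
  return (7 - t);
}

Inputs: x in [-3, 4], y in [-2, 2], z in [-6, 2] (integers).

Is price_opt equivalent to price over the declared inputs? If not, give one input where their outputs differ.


Run the pair on x=-3, y=-2, z=-6.
price: t := 3 | ((min((-(-2)), abs(x)) == abs(z)) && ((-3 * t) <= abs(z))): false | t := -2 | (((-abs(t)) == max(z, 1)) || ((-z) < max(y, t))): false | x := 4 | result 5
price_opt: t := 3 | ((min((-(-2)), abs(x)) == abs(z)) && (abs(z) >= (-3 * t))): false | t := -2 | (((-abs(t)) == max(z, 1)) || ((-(z - 0)) < max(y, t))): false | x := 4 | result 9
5 and 9 differ, so these are not the same function on this domain.
verdict: not equivalent; witness: x=-3, y=-2, z=-6


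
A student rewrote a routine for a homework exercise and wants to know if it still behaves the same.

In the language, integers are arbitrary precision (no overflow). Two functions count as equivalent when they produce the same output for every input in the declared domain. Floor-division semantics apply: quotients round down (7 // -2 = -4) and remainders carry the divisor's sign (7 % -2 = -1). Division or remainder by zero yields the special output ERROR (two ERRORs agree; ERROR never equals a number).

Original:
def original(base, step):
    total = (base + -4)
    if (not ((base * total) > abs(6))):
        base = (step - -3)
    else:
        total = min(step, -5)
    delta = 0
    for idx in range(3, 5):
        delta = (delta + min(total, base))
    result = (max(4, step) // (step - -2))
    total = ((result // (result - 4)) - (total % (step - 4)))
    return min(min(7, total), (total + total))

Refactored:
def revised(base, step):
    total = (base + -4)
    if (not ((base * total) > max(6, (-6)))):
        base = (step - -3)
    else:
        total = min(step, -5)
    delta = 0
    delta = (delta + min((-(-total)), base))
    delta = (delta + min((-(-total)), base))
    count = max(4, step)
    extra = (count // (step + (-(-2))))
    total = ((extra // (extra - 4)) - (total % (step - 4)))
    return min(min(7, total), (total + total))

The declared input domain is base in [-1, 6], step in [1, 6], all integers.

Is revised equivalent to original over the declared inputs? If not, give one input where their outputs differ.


Equivalent — the differences include min/max/abs usage differs; and local variable names differ; and statement counts differ; and constant usage differs; and loop structure differs; and arithmetic usage differs, yet no declared input distinguishes the two.
Spot check at base=0, step=5 — original: total = -4; (not ((base * total) > abs(6))) -> true; base = 8; delta = 0; [idx=3]; delta = -4; [idx=4]; delta = -8; result = 0; total = 0; return 0. revised: total = -4; (not ((base * total) > max(6, (-6)))) -> true; base = 8; delta = 0; delta = -4; delta = -8; count = 5; extra = 0; total = 0; return 0. Both give 0.
Across all 48 domain points the two functions coincide.
verdict: equivalent


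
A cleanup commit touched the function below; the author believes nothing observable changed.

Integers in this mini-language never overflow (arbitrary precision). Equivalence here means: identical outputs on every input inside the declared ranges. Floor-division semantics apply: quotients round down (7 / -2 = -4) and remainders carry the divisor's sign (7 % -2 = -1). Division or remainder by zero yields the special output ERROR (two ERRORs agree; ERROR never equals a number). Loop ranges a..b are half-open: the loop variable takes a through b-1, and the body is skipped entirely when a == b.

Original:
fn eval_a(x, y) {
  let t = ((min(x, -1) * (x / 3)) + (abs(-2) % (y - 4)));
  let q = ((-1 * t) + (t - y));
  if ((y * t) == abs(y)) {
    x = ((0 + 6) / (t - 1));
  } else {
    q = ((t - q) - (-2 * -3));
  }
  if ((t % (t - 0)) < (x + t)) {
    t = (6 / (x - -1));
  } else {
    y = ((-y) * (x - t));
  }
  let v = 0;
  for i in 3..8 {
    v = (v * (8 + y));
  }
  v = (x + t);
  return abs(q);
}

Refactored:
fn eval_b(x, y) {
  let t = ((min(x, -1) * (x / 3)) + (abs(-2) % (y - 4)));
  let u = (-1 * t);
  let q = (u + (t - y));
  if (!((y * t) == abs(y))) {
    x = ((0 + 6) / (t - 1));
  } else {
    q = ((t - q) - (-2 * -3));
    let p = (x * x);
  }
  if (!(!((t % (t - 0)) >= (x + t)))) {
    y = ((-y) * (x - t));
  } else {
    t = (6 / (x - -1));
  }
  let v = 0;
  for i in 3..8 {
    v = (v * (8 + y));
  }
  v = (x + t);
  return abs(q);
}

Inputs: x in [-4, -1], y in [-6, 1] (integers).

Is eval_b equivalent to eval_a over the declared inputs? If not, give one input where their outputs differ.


There is a counterexample at x=-4, y=-5: 10 on one side, ERROR on the other.
eval_a: t becomes 1; next q becomes 5; next ((y * t) == abs(y)) evaluates to false; next q becomes -10; next ((t % (t - 0)) < (x + t)) evaluates to false; next y becomes -25; next v becomes 0; next at i=3:; next v becomes 0; next at i=4:; next v becomes 0; next at i=5:; next v becomes 0; next at i=6:; next v becomes 0; next at i=7:; next v becomes 0; next v becomes -3; next final value 10
eval_b: t becomes 1; next u becomes -1; next q becomes 5; next (!((y * t) == abs(y))) evaluates to true; next hits division by zero so the output is ERROR
verdict: not equivalent; witness: x=-4, y=-5


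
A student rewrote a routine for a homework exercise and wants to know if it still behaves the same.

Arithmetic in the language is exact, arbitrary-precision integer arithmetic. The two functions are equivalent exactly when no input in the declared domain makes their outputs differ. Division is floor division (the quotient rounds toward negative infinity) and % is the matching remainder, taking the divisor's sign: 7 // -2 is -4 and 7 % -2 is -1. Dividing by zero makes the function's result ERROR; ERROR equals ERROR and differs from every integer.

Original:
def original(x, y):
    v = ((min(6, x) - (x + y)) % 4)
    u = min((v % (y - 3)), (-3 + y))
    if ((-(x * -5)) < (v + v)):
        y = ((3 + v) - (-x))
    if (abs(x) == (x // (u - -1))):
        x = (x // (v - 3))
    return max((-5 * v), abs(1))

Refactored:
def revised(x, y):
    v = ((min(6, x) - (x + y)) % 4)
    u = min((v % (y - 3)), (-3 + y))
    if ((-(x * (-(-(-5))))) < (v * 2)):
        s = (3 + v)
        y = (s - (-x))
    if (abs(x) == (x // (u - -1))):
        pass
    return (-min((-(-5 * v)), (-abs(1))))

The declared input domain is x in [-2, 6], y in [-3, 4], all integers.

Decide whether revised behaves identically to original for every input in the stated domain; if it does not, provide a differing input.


Try x=-2, y=1.
original: v := 3 | u := -2 | ((-(x * -5)) < (v + v)): true | y := 4 | (abs(x) == (x // (u - -1))): true | divide-by-zero, output ERROR
revised: v := 3 | u := -2 | ((-(x * (-(-(-5))))) < (v * 2)): true | s := 6 | y := 4 | (abs(x) == (x // (u - -1))): true | result 1
ERROR vs 1 — the two versions disagree here.
verdict: not equivalent; witness: x=-2, y=1


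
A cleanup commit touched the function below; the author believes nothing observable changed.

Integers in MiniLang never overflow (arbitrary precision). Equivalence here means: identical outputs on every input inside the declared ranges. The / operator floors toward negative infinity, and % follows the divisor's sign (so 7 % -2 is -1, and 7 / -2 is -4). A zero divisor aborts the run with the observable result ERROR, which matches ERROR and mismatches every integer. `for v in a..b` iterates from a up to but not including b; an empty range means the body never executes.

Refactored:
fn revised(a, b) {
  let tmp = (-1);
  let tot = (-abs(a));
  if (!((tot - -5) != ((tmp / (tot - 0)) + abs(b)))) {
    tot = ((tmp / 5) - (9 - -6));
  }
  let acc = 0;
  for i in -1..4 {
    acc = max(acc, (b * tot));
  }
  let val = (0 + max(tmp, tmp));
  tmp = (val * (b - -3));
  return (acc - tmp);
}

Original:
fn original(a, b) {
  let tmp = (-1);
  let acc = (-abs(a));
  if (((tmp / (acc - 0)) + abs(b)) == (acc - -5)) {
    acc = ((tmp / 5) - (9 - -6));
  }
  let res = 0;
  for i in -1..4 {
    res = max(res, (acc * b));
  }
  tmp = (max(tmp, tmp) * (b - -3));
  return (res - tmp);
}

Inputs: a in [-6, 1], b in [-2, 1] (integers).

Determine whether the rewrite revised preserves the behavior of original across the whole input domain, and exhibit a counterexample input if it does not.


Behavior is preserved: although arithmetic usage differs; statement counts differ; comparison usage differs; local variable names differ; constant usage differs; boolean connective usage differs, the outputs never diverge.
Spot check at a=-2, b=-1 — original: tmp := -1 | acc := -2 | (((tmp / (acc - 0)) + abs(b)) == (acc - -5)): false | res := 0 | iter i=-1: | res := 2 | iter i=0: | res := 2 | iter i=1: | res := 2 | iter i=2: | res := 2 | iter i=3: | res := 2 | tmp := -2 | result 4. revised: tmp := -1 | tot := -2 | (!((tot - -5) != ((tmp / (tot - 0)) + abs(b)))): false | acc := 0 | iter i=-1: | acc := 2 | iter i=0: | acc := 2 | iter i=1: | acc := 2 | iter i=2: | acc := 2 | iter i=3: | acc := 2 | val := -1 | tmp := -2 | result 4. Both give 4.
Every one of the 32 inputs gives matching results.
verdict: equivalent


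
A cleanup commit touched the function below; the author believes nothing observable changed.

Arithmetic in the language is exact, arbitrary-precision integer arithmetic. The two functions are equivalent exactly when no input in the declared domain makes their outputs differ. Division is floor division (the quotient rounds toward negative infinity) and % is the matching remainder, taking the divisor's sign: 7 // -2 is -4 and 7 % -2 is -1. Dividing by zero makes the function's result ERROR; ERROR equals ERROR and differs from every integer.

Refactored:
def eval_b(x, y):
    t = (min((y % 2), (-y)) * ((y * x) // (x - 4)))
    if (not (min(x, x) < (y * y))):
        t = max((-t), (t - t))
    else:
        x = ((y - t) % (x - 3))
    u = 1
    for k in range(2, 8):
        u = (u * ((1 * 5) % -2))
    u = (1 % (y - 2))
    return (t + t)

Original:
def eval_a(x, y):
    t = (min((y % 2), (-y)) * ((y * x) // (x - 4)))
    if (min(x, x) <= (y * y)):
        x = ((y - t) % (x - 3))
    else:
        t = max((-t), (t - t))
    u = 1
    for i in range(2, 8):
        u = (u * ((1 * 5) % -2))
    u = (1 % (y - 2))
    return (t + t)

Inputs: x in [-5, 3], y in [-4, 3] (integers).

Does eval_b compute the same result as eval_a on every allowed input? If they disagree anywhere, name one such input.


These are not equivalent — on x=1, y=1 the outputs split (2 vs 0).
eval_a: t := 1 | (min(x, x) <= (y * y)): true | x := 0 | u := 1 | iter i=2: | u := -1 | iter i=3: | u := 1 | iter i=4: | u := -1 | iter i=5: | u := 1 | iter i=6: | u := -1 | iter i=7: | u := 1 | u := 0 | result 2
eval_b: t := 1 | (not (min(x, x) < (y * y))): true | t := 0 | u := 1 | iter k=2: | u := -1 | iter k=3: | u := 1 | iter k=4: | u := -1 | iter k=5: | u := 1 | iter k=6: | u := -1 | iter k=7: | u := 1 | u := 0 | result 0
verdict: not equivalent; witness: x=1, y=1


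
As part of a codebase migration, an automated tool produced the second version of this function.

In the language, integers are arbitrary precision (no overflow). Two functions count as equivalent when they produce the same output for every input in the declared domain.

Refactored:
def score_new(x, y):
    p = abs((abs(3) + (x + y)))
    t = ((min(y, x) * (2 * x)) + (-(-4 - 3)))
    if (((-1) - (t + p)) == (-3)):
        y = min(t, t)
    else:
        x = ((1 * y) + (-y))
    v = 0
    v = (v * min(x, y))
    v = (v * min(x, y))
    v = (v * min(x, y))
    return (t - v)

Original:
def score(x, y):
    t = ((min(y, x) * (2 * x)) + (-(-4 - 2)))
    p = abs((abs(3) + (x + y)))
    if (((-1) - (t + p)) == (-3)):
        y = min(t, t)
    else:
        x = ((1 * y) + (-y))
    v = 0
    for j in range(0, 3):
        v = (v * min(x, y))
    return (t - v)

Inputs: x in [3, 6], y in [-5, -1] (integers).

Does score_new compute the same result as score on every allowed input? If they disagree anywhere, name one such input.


Not equivalent: x=3, y=-5 separates them (-24 vs -23).
score: t := -24 | p := 1 | (((-1) - (t + p)) == (-3)): false | x := 0 | v := 0 | iter j=0: | v := 0 | iter j=1: | v := 0 | iter j=2: | v := 0 | result -24
score_new: p := 1 | t := -23 | (((-1) - (t + p)) == (-3)): false | x := 0 | v := 0 | v := 0 | v := 0 | v := 0 | result -23
verdict: not equivalent; witness: x=3, y=-5


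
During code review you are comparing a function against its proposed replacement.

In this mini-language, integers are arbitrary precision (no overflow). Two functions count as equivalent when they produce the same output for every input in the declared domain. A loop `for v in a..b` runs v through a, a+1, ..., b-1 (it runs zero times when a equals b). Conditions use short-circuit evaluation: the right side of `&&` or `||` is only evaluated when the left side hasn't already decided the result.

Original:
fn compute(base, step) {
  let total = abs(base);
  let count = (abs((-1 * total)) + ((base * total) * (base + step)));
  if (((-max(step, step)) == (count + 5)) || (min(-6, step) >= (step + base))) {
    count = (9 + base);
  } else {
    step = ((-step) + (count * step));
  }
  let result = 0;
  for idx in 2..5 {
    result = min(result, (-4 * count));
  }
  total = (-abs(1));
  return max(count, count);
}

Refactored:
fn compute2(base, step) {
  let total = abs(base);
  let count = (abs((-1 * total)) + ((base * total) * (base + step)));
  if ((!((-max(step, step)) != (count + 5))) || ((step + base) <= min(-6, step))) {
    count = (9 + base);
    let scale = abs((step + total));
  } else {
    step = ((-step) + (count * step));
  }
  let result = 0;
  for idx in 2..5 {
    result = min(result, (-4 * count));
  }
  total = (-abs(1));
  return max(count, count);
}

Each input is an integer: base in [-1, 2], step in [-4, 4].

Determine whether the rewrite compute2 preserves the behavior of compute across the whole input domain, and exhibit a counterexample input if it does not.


Comparing the listings, the differences include: comparison usage differs, statement counts differ, min/max/abs usage differs, boolean connective usage differs, arithmetic usage differs, local variable names differ.
One worked example (base=-1, step=-2) — compute: total := 1 | count := 4 | (((-max(step, step)) == (count + 5)) || (min(-6, step) >= (step + base))): false | step := -6 | result := 0 | iter idx=2: | result := -16 | iter idx=3: | result := -16 | iter idx=4: | result := -16 | total := -1 | result 4; compute2: total := 1 | count := 4 | ((!((-max(step, step)) != (count + 5))) || ((step + base) <= min(-6, step))): false | step := -6 | result := 0 | iter idx=2: | result := -16 | iter idx=3: | result := -16 | iter idx=4: | result := -16 | total := -1 | result 4; agreement on 4.
Every one of the 36 inputs gives matching results.
verdict: equivalent


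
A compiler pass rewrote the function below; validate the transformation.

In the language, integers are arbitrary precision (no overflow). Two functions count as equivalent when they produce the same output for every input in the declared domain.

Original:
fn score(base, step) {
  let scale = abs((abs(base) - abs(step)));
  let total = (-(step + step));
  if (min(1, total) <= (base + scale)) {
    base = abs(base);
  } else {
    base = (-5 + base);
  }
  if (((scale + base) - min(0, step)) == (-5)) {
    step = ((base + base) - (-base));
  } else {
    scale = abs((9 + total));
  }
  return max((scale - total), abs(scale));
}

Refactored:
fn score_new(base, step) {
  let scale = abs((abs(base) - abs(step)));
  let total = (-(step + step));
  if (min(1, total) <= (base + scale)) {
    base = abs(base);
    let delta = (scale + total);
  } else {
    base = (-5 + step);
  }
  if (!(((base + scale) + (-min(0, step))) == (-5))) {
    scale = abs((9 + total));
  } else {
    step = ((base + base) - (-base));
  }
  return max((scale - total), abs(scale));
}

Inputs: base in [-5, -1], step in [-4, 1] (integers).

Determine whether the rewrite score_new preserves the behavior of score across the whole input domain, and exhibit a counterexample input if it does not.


Run the pair on base=-5, step=-4.
score: scale = 1; total = 8; (min(1, total) <= (base + scale)) -> false; base = -10; (((scale + base) - min(0, step)) == (-5)) -> true; step = -30; return 1
score_new: scale = 1; total = 8; (min(1, total) <= (base + scale)) -> false; base = -9; (!(((base + scale) + (-min(0, step))) == (-5))) -> true; scale = 17; return 17
1 vs 17 — the two versions disagree here.
verdict: not equivalent; witness: base=-5, step=-4


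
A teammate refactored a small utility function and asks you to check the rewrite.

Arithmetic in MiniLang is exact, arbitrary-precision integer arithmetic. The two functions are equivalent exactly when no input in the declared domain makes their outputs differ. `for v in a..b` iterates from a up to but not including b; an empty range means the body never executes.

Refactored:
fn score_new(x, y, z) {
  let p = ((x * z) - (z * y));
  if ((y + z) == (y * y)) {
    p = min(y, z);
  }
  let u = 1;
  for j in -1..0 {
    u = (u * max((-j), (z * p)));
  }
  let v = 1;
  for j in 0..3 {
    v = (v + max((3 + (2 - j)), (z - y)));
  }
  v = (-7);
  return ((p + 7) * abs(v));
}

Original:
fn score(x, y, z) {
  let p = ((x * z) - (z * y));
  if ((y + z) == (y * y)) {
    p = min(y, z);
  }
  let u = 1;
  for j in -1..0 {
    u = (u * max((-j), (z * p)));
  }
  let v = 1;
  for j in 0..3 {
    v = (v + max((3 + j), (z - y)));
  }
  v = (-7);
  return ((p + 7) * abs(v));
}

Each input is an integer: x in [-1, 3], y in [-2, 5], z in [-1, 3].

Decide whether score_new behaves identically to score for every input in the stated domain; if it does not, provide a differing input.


The two are interchangeable: arithmetic usage differs, plus constant usage differs, and every declared input agrees.
Tracing x=1, y=-2, z=1: score: p := 3 | ((y + z) == (y * y)): false | u := 1 | iter j=-1: | u := 3 | v := 1 | iter j=0: | v := 4 | iter j=1: | v := 8 | iter j=2: | v := 13 | v := -7 | result 70 | score_new: p := 3 | ((y + z) == (y * y)): false | u := 1 | iter j=-1: | u := 3 | v := 1 | iter j=0: | v := 6 | iter j=1: | v := 10 | iter j=2: | v := 13 | v := -7 | result 70 — matching result 70.
An exhaustive pass over the 200 declared inputs shows identical outputs.
verdict: equivalent


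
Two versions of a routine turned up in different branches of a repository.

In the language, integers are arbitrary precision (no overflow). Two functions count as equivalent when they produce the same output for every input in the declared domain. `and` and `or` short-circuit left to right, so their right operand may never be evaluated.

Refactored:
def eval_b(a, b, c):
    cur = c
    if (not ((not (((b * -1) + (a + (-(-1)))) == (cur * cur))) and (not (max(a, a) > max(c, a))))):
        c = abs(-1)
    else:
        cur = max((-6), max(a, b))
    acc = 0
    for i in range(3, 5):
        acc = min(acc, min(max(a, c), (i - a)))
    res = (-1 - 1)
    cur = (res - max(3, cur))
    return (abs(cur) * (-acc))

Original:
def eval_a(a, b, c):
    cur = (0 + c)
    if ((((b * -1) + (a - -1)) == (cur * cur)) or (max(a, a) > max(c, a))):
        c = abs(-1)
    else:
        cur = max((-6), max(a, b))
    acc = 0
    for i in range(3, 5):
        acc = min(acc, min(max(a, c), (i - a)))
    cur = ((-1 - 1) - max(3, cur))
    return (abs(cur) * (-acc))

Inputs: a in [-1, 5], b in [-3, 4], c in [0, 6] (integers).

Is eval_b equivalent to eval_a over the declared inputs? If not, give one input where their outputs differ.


Comparing the listings, the differences include: constant usage differs; statement counts differ; arithmetic usage differs; boolean connective usage differs; local variable names differ.
One worked example (a=1, b=-1, c=0) — eval_a: cur := 0 | ((((b * -1) + (a - -1)) == (cur * cur)) or (max(a, a) > max(c, a))): false | cur := 1 | acc := 0 | iter i=3: | acc := 0 | iter i=4: | acc := 0 | cur := -5 | result 0; eval_b: cur := 0 | (not ((not (((b * -1) + (a + (-(-1)))) == (cur * cur))) and (not (max(a, a) > max(c, a))))): false | cur := 1 | acc := 0 | iter i=3: | acc := 0 | iter i=4: | acc := 0 | res := -2 | cur := -5 | result 0; agreement on 0.
Sweeping the whole domain (392 inputs) finds no disagreement.
verdict: equivalent


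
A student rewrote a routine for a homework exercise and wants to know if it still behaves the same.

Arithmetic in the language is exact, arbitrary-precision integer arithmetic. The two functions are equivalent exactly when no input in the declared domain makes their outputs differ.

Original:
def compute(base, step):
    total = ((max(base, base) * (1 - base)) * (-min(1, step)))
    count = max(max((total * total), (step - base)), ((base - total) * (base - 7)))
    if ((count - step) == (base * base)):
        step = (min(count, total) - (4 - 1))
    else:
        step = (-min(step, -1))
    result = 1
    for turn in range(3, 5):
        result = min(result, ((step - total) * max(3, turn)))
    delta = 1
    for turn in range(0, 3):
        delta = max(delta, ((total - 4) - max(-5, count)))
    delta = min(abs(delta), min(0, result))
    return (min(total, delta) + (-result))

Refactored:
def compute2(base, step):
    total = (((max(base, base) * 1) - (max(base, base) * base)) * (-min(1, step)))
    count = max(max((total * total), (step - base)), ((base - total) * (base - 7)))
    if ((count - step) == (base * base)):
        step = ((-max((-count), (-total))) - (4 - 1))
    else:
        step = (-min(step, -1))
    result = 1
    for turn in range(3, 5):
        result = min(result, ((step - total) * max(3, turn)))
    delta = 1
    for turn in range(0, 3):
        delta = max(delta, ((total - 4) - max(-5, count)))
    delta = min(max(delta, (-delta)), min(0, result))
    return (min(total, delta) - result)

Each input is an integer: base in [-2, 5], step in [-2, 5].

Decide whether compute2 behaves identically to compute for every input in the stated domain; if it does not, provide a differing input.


Side by side, the visible changes include: arithmetic usage differs, and min/max/abs usage differs.
Tracing base=1, step=4: compute: total := 0 | count := 3 | ((count - step) == (base * base)): false | step := 1 | result := 1 | iter turn=3: | result := 1 | iter turn=4: | result := 1 | delta := 1 | iter turn=0: | delta := 1 | iter turn=1: | delta := 1 | iter turn=2: | delta := 1 | delta := 0 | result -1 | compute2: total := 0 | count := 3 | ((count - step) == (base * base)): false | step := 1 | result := 1 | iter turn=3: | result := 1 | iter turn=4: | result := 1 | delta := 1 | iter turn=0: | delta := 1 | iter turn=1: | delta := 1 | iter turn=2: | delta := 1 | delta := 0 | result -1 — matching result -1.
Across all 64 domain points the two functions coincide.
verdict: equivalent


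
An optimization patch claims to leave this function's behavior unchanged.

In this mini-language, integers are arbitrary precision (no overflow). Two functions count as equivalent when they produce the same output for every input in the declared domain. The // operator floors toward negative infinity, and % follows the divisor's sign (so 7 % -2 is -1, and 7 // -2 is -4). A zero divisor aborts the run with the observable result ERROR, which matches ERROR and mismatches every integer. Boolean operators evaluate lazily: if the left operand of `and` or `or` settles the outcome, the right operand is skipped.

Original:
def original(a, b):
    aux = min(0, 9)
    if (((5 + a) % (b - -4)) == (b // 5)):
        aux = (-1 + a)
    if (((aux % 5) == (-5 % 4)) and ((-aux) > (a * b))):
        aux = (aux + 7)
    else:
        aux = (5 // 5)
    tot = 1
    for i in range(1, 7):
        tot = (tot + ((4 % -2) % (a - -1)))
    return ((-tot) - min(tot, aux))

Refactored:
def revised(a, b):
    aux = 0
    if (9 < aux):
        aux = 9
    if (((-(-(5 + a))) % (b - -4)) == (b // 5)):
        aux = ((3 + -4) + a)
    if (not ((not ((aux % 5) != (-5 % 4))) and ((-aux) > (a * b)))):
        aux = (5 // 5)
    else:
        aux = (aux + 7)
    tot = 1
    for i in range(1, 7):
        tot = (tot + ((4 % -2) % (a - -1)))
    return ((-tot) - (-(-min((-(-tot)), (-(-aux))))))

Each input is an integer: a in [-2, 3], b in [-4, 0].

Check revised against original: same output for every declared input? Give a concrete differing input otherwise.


Although comparison usage differs; and boolean connective usage differs; and branching structure differs; and statement counts differ; and arithmetic usage differs; and min/max/abs usage differs; and constant usage differs, 30/30 inputs agree.
verdict: equivalent


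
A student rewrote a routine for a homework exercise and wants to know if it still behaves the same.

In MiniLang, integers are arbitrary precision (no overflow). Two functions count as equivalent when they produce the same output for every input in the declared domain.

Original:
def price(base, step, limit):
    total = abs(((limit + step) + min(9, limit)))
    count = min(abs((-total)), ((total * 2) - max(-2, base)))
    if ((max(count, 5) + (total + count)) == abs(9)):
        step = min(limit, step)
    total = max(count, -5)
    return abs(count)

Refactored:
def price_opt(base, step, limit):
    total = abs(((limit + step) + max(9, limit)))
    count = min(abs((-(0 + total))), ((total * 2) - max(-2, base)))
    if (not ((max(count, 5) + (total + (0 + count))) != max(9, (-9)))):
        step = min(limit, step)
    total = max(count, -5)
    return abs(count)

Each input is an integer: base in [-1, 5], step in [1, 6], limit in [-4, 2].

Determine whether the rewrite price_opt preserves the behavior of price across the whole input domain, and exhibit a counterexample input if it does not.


These are not equivalent — on base=-1, step=1, limit=-4 the outputs split (7 vs 6).
price: total=7, then count=7, then ((max(count, 5) + (total + count)) == abs(9)) is false, then total=7, then returns 7
price_opt: total=6, then count=6, then (not ((max(count, 5) + (total + (0 + count))) != max(9, (-9)))) is false, then total=6, then returns 6
verdict: not equivalent; witness: base=-1, step=1, limit=-4


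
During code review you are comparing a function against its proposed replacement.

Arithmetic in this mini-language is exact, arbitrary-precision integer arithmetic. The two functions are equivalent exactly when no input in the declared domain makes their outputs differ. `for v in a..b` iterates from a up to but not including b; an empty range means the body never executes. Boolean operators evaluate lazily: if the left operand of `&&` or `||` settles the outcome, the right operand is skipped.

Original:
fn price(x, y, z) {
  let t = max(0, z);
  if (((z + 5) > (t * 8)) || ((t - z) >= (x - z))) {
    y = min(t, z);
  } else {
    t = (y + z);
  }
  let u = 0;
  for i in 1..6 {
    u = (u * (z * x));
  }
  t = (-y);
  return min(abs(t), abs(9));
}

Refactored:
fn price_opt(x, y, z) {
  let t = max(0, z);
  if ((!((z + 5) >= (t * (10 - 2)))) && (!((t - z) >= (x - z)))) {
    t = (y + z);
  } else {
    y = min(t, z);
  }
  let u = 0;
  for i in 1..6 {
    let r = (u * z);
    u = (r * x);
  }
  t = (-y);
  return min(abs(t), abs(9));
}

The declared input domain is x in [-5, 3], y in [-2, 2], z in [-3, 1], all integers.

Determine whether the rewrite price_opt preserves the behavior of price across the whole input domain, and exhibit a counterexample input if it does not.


There is a behavioral-looking edit here, yet the outcome never shifts on this domain; all 225 inputs agree.
verdict: equivalent


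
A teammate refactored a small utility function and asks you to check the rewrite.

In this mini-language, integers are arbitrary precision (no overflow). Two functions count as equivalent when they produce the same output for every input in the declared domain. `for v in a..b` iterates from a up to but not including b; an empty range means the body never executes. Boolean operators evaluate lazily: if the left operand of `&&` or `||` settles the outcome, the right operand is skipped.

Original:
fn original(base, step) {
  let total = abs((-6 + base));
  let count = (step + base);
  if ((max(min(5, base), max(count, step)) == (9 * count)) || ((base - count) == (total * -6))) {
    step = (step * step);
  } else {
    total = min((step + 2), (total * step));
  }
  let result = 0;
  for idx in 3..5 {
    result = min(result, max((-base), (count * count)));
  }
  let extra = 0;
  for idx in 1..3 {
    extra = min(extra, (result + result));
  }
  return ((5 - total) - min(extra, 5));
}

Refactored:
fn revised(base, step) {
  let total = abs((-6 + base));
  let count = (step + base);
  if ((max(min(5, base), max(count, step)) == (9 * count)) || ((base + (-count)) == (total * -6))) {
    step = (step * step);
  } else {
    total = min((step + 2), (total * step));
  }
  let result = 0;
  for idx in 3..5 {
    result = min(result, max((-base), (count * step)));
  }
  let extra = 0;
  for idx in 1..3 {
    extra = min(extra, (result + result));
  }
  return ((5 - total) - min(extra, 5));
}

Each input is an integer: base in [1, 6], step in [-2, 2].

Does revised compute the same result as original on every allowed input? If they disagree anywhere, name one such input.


Input base=2, step=-1: 9 from original versus 11 from revised.
verdict: not equivalent; witness: base=2, step=-1


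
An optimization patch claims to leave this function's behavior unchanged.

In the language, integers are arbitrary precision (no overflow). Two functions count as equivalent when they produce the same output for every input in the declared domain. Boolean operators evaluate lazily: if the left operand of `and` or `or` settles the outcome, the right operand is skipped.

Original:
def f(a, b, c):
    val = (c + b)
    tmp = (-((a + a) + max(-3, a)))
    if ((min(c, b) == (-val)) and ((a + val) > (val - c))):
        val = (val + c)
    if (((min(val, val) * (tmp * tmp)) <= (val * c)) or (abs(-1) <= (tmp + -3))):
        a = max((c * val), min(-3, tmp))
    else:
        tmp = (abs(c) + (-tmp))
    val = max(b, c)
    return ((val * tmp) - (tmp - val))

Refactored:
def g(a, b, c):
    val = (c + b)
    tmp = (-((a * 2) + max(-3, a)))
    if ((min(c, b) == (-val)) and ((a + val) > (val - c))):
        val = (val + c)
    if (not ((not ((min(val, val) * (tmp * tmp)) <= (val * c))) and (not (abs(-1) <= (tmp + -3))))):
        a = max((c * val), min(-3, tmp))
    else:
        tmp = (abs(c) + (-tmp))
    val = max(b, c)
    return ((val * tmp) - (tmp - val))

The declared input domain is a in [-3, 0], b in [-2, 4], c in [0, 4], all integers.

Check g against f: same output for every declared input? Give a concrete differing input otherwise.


The two versions differ — the changes include boolean connective usage differs, and constant usage differs, and arithmetic usage differs.
As a probe, take a=-3, b=3, c=3: f runs val = 6; tmp = 9; ((min(c, b) == (-val)) and ((a + val) > (val - c))) -> false; (((min(val, val) * (tmp * tmp)) <= (val * c)) or (abs(-1) <= (tmp + -3))) -> true; a = 18; val = 3; return 21; g runs val = 6; tmp = 9; ((min(c, b) == (-val)) and ((a + val) > (val - c))) -> false; (not ((not ((min(val, val) * (tmp * tmp)) <= (val * c))) and (not (abs(-1) <= (tmp + -3))))) -> true; a = 18; val = 3; return 21; both end at 21.
Across all 140 domain points the two functions coincide.
verdict: equivalent


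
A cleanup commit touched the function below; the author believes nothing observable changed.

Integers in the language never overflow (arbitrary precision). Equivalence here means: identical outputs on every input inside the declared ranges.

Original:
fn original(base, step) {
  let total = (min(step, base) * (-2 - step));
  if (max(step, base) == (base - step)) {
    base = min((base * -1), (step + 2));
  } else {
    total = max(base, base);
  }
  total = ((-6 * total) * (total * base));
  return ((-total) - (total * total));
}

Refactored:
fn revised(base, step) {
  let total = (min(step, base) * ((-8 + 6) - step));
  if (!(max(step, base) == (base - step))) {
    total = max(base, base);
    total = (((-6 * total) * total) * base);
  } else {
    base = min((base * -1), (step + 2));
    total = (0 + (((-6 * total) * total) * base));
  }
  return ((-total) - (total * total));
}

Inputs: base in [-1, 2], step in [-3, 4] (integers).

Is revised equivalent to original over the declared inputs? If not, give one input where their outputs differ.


Equivalent — the differences include arithmetic usage differs, and constant usage differs, and statement counts differ, and boolean connective usage differs, yet no declared input distinguishes the two.
As a probe, take base=1, step=-1: original runs total := 1 | (max(step, base) == (base - step)): false | total := 1 | total := -6 | result -30; revised runs total := 1 | (!(max(step, base) == (base - step))): true | total := 1 | total := -6 | result -30; both end at -30.
Across all 32 domain points the two functions coincide.
verdict: equivalent


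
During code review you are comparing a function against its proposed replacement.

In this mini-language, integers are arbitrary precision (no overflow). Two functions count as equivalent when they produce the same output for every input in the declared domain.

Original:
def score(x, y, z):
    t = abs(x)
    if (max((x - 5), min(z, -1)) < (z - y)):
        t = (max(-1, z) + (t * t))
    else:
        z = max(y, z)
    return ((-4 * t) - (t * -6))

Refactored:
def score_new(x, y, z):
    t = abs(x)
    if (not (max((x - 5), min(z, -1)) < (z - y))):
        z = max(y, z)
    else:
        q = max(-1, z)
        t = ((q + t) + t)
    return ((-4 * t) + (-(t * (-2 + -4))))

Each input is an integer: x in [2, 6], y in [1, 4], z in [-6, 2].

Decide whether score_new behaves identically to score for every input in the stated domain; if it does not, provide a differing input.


Take x=3, y=1, z=1.
score: t := 3 | (max((x - 5), min(z, -1)) < (z - y)): true | t := 10 | result 20
score_new: t := 3 | (not (max((x - 5), min(z, -1)) < (z - y))): false | q := 1 | t := 7 | result 14
20 != 14, so the rewrite changes behavior.
verdict: not equivalent; witness: x=3, y=1, z=1


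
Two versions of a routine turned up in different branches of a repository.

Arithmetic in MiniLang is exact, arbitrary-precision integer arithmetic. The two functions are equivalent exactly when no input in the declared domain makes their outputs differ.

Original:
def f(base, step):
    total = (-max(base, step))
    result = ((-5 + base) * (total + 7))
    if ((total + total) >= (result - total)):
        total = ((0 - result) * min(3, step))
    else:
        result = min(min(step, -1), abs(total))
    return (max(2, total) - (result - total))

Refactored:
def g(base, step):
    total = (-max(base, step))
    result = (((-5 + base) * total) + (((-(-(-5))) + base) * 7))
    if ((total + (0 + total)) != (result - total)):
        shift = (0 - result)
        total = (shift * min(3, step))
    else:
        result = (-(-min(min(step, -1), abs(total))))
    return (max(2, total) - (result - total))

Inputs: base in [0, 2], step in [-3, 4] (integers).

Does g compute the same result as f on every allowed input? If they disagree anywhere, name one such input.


There is a counterexample at base=1, step=4: 84 on one side, -1 on the other.
f: total := -4 | result := -12 | ((total + total) >= (result - total)): true | total := 36 | result 84
g: total := -4 | result := -12 | ((total + (0 + total)) != (result - total)): false | result := -1 | result -1
verdict: not equivalent; witness: base=1, step=4


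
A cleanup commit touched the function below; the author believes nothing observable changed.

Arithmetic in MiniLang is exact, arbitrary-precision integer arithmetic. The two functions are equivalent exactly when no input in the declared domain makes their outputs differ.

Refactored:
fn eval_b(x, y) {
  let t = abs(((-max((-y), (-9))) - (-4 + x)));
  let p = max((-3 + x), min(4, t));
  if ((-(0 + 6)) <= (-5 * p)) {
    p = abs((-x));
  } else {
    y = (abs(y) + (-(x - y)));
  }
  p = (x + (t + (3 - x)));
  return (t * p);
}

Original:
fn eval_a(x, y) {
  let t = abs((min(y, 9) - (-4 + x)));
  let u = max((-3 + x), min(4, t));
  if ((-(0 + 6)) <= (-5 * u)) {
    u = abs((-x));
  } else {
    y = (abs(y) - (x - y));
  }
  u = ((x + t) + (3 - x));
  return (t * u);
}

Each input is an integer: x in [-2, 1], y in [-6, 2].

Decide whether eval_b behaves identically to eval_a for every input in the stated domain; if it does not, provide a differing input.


Reading the diff, among the changes: min/max/abs usage differs; also local variable names differ; also arithmetic usage differs.
One worked example (x=1, y=1) — eval_a: t = 4; u = 4; ((-(0 + 6)) <= (-5 * u)) -> false; y = 1; u = 7; return 28; eval_b: t = 4; p = 4; ((-(0 + 6)) <= (-5 * p)) -> false; y = 1; p = 7; return 28; agreement on 28.
Across all 36 domain points the two functions coincide.
verdict: equivalent


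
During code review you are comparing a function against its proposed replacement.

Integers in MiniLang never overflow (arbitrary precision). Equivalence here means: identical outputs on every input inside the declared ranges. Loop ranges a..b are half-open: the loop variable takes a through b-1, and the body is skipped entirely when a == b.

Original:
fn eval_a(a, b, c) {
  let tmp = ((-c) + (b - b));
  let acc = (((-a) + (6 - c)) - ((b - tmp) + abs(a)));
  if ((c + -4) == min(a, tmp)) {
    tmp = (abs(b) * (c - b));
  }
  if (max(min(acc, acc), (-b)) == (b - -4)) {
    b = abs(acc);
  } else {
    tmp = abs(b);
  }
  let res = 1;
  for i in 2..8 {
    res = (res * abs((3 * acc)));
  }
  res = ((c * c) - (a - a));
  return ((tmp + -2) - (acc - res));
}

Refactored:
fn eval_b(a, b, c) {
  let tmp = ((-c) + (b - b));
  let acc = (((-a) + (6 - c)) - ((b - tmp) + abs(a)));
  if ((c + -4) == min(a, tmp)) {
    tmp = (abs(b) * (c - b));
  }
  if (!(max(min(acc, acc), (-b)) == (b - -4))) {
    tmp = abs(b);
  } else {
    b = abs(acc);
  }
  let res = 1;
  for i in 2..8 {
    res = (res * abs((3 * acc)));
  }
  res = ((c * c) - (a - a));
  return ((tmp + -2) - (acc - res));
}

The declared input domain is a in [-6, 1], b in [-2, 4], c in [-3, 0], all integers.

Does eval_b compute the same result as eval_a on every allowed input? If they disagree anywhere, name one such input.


The two are interchangeable: boolean connective usage differs, and every declared input agrees.
One worked example (a=-6, b=-2, c=-3) — eval_a: tmp = 3; acc = 14; ((c + -4) == min(a, tmp)) -> false; (max(min(acc, acc), (-b)) == (b - -4)) -> false; tmp = 2; res = 1; [i=2]; res = 42; [i=3]; res = 1764; [i=4]; res = 74088; [i=5]; res = 3111696; [i=6]; res = 130691232; [i=7]; res = 5489031744; res = 9; return -5; eval_b: tmp = 3; acc = 14; ((c + -4) == min(a, tmp)) -> false; (!(max(min(acc, acc), (-b)) == (b - -4))) -> true; tmp = 2; res = 1; [i=2]; res = 42; [i=3]; res = 1764; [i=4]; res = 74088; [i=5]; res = 3111696; [i=6]; res = 130691232; [i=7]; res = 5489031744; res = 9; return -5; agreement on -5.
Across all 224 domain points the two functions coincide.
verdict: equivalent
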